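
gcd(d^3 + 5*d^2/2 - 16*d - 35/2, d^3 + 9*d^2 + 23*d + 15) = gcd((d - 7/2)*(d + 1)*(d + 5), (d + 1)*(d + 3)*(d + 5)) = d^2 + 6*d + 5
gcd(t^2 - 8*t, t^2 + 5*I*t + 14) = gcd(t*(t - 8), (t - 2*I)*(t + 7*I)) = 1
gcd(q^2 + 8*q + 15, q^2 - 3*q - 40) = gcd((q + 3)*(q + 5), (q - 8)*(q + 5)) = q + 5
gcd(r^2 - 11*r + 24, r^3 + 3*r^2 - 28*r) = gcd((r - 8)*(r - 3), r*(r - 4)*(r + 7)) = 1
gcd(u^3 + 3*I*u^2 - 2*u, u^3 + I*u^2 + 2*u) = u^2 + 2*I*u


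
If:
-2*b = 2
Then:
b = -1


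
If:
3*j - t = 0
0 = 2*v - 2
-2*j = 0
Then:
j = 0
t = 0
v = 1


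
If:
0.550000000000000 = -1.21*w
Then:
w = -0.45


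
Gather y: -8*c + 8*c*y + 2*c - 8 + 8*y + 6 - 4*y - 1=-6*c + y*(8*c + 4) - 3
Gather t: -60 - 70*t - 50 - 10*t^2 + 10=-10*t^2 - 70*t - 100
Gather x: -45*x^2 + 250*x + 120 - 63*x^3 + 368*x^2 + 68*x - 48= -63*x^3 + 323*x^2 + 318*x + 72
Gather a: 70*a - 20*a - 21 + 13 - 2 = 50*a - 10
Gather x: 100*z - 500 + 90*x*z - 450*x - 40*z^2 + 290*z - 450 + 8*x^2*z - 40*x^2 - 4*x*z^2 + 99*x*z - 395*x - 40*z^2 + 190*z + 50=x^2*(8*z - 40) + x*(-4*z^2 + 189*z - 845) - 80*z^2 + 580*z - 900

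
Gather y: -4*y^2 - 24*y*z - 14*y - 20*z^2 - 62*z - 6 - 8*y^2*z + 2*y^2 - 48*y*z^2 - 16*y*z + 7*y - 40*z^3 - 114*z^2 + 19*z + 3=y^2*(-8*z - 2) + y*(-48*z^2 - 40*z - 7) - 40*z^3 - 134*z^2 - 43*z - 3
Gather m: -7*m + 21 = 21 - 7*m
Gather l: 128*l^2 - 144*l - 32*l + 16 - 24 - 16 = 128*l^2 - 176*l - 24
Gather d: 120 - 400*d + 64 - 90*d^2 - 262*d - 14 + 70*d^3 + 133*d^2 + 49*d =70*d^3 + 43*d^2 - 613*d + 170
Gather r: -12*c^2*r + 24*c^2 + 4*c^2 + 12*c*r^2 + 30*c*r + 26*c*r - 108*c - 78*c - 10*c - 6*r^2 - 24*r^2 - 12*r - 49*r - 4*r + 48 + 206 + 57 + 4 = 28*c^2 - 196*c + r^2*(12*c - 30) + r*(-12*c^2 + 56*c - 65) + 315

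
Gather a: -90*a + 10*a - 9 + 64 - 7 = 48 - 80*a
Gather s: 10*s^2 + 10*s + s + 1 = 10*s^2 + 11*s + 1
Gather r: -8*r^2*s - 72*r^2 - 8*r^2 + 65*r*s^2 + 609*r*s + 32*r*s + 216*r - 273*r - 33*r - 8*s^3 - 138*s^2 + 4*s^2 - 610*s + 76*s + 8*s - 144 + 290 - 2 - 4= r^2*(-8*s - 80) + r*(65*s^2 + 641*s - 90) - 8*s^3 - 134*s^2 - 526*s + 140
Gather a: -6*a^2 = -6*a^2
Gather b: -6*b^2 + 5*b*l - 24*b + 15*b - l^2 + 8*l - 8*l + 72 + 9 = -6*b^2 + b*(5*l - 9) - l^2 + 81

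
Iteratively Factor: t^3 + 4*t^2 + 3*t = (t + 3)*(t^2 + t) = (t + 1)*(t + 3)*(t)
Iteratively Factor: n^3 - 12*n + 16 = (n - 2)*(n^2 + 2*n - 8) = (n - 2)*(n + 4)*(n - 2)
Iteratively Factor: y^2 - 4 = (y + 2)*(y - 2)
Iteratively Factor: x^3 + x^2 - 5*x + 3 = (x - 1)*(x^2 + 2*x - 3) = (x - 1)*(x + 3)*(x - 1)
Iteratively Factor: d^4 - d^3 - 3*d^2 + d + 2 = (d - 1)*(d^3 - 3*d - 2) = (d - 2)*(d - 1)*(d^2 + 2*d + 1) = (d - 2)*(d - 1)*(d + 1)*(d + 1)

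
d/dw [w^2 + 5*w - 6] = 2*w + 5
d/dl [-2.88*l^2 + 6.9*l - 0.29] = 6.9 - 5.76*l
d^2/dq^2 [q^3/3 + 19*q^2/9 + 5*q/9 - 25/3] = 2*q + 38/9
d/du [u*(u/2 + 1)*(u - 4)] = 3*u^2/2 - 2*u - 4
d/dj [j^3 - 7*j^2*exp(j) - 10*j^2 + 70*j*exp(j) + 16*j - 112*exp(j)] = -7*j^2*exp(j) + 3*j^2 + 56*j*exp(j) - 20*j - 42*exp(j) + 16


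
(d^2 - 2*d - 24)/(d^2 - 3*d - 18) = (d + 4)/(d + 3)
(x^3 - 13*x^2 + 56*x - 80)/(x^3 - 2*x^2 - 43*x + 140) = (x - 4)/(x + 7)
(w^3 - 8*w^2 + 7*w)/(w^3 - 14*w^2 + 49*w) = (w - 1)/(w - 7)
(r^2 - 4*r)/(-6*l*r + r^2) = (4 - r)/(6*l - r)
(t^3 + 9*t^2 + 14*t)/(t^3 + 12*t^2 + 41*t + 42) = t/(t + 3)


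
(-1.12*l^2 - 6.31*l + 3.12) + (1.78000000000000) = -1.12*l^2 - 6.31*l + 4.9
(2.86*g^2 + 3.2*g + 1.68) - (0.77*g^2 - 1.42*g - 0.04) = 2.09*g^2 + 4.62*g + 1.72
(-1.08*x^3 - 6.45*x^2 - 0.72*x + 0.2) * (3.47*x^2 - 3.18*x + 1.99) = -3.7476*x^5 - 18.9471*x^4 + 15.8634*x^3 - 9.8519*x^2 - 2.0688*x + 0.398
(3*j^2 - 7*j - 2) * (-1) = -3*j^2 + 7*j + 2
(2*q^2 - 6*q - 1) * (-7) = -14*q^2 + 42*q + 7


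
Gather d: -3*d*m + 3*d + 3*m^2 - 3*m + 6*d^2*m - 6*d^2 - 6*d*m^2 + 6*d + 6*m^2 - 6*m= d^2*(6*m - 6) + d*(-6*m^2 - 3*m + 9) + 9*m^2 - 9*m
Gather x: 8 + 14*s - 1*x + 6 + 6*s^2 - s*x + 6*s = 6*s^2 + 20*s + x*(-s - 1) + 14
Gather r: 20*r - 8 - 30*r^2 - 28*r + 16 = -30*r^2 - 8*r + 8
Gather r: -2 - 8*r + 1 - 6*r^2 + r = -6*r^2 - 7*r - 1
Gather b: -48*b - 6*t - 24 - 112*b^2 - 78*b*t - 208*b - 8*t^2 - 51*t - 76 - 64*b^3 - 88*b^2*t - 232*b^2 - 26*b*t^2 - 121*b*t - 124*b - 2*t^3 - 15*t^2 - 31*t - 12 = -64*b^3 + b^2*(-88*t - 344) + b*(-26*t^2 - 199*t - 380) - 2*t^3 - 23*t^2 - 88*t - 112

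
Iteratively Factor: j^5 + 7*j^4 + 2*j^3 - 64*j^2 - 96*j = (j + 2)*(j^4 + 5*j^3 - 8*j^2 - 48*j) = (j + 2)*(j + 4)*(j^3 + j^2 - 12*j) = j*(j + 2)*(j + 4)*(j^2 + j - 12) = j*(j + 2)*(j + 4)^2*(j - 3)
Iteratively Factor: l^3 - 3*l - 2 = (l + 1)*(l^2 - l - 2) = (l - 2)*(l + 1)*(l + 1)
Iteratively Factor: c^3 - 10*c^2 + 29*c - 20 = (c - 5)*(c^2 - 5*c + 4) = (c - 5)*(c - 1)*(c - 4)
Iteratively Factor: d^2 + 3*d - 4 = (d - 1)*(d + 4)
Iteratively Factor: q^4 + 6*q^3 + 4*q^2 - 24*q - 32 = (q + 2)*(q^3 + 4*q^2 - 4*q - 16) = (q + 2)*(q + 4)*(q^2 - 4) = (q - 2)*(q + 2)*(q + 4)*(q + 2)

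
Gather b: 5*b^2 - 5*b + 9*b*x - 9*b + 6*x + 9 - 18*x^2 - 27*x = 5*b^2 + b*(9*x - 14) - 18*x^2 - 21*x + 9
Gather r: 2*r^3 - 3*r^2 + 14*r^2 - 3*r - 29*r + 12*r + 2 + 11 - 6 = 2*r^3 + 11*r^2 - 20*r + 7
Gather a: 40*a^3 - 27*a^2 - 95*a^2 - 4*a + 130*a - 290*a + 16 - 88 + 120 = 40*a^3 - 122*a^2 - 164*a + 48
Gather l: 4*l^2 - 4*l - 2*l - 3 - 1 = 4*l^2 - 6*l - 4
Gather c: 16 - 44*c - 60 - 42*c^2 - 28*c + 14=-42*c^2 - 72*c - 30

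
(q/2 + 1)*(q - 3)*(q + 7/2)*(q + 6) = q^4/2 + 17*q^3/4 + 11*q^2/4 - 39*q - 63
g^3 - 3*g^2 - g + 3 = (g - 3)*(g - 1)*(g + 1)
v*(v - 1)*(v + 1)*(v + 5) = v^4 + 5*v^3 - v^2 - 5*v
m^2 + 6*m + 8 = (m + 2)*(m + 4)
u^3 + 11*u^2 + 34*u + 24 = (u + 1)*(u + 4)*(u + 6)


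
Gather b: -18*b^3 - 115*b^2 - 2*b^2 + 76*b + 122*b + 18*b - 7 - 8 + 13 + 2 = -18*b^3 - 117*b^2 + 216*b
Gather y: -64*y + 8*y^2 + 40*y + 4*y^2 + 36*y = 12*y^2 + 12*y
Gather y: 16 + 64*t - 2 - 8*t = 56*t + 14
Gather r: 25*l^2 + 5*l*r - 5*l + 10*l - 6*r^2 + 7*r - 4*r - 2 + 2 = 25*l^2 + 5*l - 6*r^2 + r*(5*l + 3)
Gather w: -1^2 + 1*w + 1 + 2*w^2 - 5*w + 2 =2*w^2 - 4*w + 2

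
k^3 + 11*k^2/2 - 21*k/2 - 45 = (k - 3)*(k + 5/2)*(k + 6)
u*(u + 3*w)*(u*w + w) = u^3*w + 3*u^2*w^2 + u^2*w + 3*u*w^2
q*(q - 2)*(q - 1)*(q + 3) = q^4 - 7*q^2 + 6*q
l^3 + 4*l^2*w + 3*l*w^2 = l*(l + w)*(l + 3*w)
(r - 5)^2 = r^2 - 10*r + 25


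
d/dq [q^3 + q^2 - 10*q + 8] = 3*q^2 + 2*q - 10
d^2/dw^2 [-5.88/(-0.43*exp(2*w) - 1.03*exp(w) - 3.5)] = (5.88*(0.86*exp(w) + 1.03)*(1.72*exp(w) + 2.06)*exp(w) - (10.1136*exp(w) + 6.0564)*(0.43*exp(2*w) + 1.03*exp(w) + 3.5))*exp(w)/(0.43*exp(2*w) + 1.03*exp(w) + 3.5)^3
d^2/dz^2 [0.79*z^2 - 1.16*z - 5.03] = 1.58000000000000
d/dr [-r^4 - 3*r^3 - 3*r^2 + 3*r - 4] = -4*r^3 - 9*r^2 - 6*r + 3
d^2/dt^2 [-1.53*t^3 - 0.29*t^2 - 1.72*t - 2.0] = -9.18*t - 0.58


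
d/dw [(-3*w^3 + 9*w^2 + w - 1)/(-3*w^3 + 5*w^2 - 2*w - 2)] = 2*(6*w^4 + 9*w^3 - 7*w^2 - 13*w - 2)/(9*w^6 - 30*w^5 + 37*w^4 - 8*w^3 - 16*w^2 + 8*w + 4)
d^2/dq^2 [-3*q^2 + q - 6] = -6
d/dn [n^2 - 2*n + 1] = 2*n - 2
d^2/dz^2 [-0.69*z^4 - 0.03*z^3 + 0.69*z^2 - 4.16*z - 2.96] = -8.28*z^2 - 0.18*z + 1.38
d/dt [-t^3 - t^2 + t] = -3*t^2 - 2*t + 1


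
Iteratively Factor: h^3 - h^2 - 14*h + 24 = (h + 4)*(h^2 - 5*h + 6) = (h - 2)*(h + 4)*(h - 3)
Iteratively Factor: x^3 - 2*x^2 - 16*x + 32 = (x - 4)*(x^2 + 2*x - 8) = (x - 4)*(x + 4)*(x - 2)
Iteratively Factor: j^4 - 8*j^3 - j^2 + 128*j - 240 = (j - 3)*(j^3 - 5*j^2 - 16*j + 80) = (j - 3)*(j + 4)*(j^2 - 9*j + 20) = (j - 5)*(j - 3)*(j + 4)*(j - 4)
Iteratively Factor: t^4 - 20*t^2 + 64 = (t - 2)*(t^3 + 2*t^2 - 16*t - 32) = (t - 2)*(t + 2)*(t^2 - 16) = (t - 2)*(t + 2)*(t + 4)*(t - 4)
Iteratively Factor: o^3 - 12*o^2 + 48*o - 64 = (o - 4)*(o^2 - 8*o + 16) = (o - 4)^2*(o - 4)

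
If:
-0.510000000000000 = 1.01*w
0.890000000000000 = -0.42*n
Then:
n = -2.12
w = -0.50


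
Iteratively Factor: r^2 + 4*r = (r)*(r + 4)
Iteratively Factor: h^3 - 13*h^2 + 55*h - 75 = (h - 5)*(h^2 - 8*h + 15) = (h - 5)^2*(h - 3)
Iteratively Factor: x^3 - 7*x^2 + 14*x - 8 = (x - 2)*(x^2 - 5*x + 4) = (x - 2)*(x - 1)*(x - 4)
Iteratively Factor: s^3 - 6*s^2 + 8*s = (s)*(s^2 - 6*s + 8) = s*(s - 4)*(s - 2)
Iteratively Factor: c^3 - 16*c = (c - 4)*(c^2 + 4*c) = c*(c - 4)*(c + 4)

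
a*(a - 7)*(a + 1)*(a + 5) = a^4 - a^3 - 37*a^2 - 35*a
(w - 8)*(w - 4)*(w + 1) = w^3 - 11*w^2 + 20*w + 32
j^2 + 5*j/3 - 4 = (j - 4/3)*(j + 3)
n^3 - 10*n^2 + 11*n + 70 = (n - 7)*(n - 5)*(n + 2)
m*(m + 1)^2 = m^3 + 2*m^2 + m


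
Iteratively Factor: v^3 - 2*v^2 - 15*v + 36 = (v - 3)*(v^2 + v - 12) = (v - 3)^2*(v + 4)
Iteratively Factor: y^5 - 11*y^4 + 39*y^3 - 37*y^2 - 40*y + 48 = (y - 4)*(y^4 - 7*y^3 + 11*y^2 + 7*y - 12) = (y - 4)*(y - 3)*(y^3 - 4*y^2 - y + 4) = (y - 4)*(y - 3)*(y - 1)*(y^2 - 3*y - 4) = (y - 4)^2*(y - 3)*(y - 1)*(y + 1)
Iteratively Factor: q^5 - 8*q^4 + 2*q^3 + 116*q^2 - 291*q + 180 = (q - 3)*(q^4 - 5*q^3 - 13*q^2 + 77*q - 60) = (q - 3)*(q - 1)*(q^3 - 4*q^2 - 17*q + 60) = (q - 5)*(q - 3)*(q - 1)*(q^2 + q - 12) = (q - 5)*(q - 3)*(q - 1)*(q + 4)*(q - 3)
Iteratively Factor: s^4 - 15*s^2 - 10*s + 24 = (s + 3)*(s^3 - 3*s^2 - 6*s + 8) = (s - 1)*(s + 3)*(s^2 - 2*s - 8) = (s - 4)*(s - 1)*(s + 3)*(s + 2)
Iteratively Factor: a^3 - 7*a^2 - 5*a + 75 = (a + 3)*(a^2 - 10*a + 25) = (a - 5)*(a + 3)*(a - 5)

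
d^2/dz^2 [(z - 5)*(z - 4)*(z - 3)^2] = 12*z^2 - 90*z + 166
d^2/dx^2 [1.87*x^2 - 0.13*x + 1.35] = 3.74000000000000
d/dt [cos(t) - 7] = -sin(t)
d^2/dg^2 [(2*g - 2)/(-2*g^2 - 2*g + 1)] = 8*(3*g*(2*g^2 + 2*g - 1) - 2*(g - 1)*(2*g + 1)^2)/(2*g^2 + 2*g - 1)^3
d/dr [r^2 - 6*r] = 2*r - 6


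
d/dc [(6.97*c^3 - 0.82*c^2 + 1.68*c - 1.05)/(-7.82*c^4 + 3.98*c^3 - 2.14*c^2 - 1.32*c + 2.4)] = (54.5054*c^6 - 12.8248*c^5 + 27.7606*c^4 - 64.6176*c^3 + 67.3986*c^2 - 8.43*c + 2.646)/(61.1524*c^8 - 62.2472*c^7 + 49.31*c^6 + 3.6104*c^5 - 43.4636*c^4 + 24.7536*c^3 - 8.5296*c^2 - 6.336*c + 5.76)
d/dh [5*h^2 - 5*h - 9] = 10*h - 5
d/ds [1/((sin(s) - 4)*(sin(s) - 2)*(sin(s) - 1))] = (-3*sin(s)^2 + 14*sin(s) - 14)*cos(s)/((sin(s) - 4)^2*(sin(s) - 2)^2*(sin(s) - 1)^2)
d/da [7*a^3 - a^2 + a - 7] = 21*a^2 - 2*a + 1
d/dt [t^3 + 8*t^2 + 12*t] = 3*t^2 + 16*t + 12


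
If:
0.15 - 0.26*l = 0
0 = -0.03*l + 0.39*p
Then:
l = 0.58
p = 0.04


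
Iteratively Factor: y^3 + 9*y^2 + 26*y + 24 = (y + 3)*(y^2 + 6*y + 8) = (y + 2)*(y + 3)*(y + 4)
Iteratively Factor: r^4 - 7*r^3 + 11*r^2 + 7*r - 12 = (r - 1)*(r^3 - 6*r^2 + 5*r + 12) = (r - 4)*(r - 1)*(r^2 - 2*r - 3) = (r - 4)*(r - 3)*(r - 1)*(r + 1)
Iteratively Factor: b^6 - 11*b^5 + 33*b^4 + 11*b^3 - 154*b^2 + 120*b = (b)*(b^5 - 11*b^4 + 33*b^3 + 11*b^2 - 154*b + 120) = b*(b + 2)*(b^4 - 13*b^3 + 59*b^2 - 107*b + 60) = b*(b - 1)*(b + 2)*(b^3 - 12*b^2 + 47*b - 60) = b*(b - 5)*(b - 1)*(b + 2)*(b^2 - 7*b + 12) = b*(b - 5)*(b - 4)*(b - 1)*(b + 2)*(b - 3)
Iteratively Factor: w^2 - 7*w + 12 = (w - 4)*(w - 3)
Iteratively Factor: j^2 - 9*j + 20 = (j - 5)*(j - 4)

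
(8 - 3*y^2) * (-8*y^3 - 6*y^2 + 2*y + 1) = 24*y^5 + 18*y^4 - 70*y^3 - 51*y^2 + 16*y + 8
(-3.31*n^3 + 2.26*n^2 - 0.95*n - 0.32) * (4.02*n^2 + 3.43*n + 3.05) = -13.3062*n^5 - 2.2681*n^4 - 6.1627*n^3 + 2.3481*n^2 - 3.9951*n - 0.976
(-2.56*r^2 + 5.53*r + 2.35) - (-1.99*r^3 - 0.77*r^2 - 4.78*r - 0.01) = 1.99*r^3 - 1.79*r^2 + 10.31*r + 2.36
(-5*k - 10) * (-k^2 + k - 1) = 5*k^3 + 5*k^2 - 5*k + 10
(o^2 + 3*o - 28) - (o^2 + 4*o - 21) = -o - 7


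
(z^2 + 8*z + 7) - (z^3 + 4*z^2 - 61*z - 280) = -z^3 - 3*z^2 + 69*z + 287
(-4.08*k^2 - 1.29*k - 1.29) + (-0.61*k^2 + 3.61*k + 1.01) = -4.69*k^2 + 2.32*k - 0.28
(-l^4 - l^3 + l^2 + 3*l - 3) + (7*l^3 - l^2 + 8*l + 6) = -l^4 + 6*l^3 + 11*l + 3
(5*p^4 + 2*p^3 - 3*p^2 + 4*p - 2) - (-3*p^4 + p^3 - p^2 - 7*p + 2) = 8*p^4 + p^3 - 2*p^2 + 11*p - 4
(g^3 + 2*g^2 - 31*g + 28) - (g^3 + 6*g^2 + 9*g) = -4*g^2 - 40*g + 28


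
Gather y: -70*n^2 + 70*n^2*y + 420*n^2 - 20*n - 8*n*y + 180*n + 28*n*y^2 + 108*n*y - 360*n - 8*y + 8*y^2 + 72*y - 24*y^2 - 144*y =350*n^2 - 200*n + y^2*(28*n - 16) + y*(70*n^2 + 100*n - 80)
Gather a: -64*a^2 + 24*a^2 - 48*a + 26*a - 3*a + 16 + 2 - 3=-40*a^2 - 25*a + 15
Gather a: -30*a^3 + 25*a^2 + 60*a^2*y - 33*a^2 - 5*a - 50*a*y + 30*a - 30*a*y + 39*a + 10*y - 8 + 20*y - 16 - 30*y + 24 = -30*a^3 + a^2*(60*y - 8) + a*(64 - 80*y)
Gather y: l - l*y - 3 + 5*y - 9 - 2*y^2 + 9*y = l - 2*y^2 + y*(14 - l) - 12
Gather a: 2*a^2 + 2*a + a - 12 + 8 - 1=2*a^2 + 3*a - 5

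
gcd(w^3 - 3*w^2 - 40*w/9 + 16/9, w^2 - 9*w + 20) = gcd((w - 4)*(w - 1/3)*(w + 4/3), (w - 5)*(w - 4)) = w - 4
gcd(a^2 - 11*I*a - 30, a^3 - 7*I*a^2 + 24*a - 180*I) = a - 6*I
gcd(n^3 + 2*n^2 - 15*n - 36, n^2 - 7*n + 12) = n - 4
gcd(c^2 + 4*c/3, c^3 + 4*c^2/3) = c^2 + 4*c/3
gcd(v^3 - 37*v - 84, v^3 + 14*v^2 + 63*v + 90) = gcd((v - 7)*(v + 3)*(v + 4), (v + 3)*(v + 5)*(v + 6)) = v + 3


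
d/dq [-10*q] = -10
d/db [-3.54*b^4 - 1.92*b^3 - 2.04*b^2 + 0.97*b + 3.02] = -14.16*b^3 - 5.76*b^2 - 4.08*b + 0.97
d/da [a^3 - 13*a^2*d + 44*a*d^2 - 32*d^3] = 3*a^2 - 26*a*d + 44*d^2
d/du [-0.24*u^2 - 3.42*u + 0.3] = -0.48*u - 3.42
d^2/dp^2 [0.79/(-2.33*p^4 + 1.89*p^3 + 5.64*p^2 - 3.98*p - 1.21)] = ((22.0884*p^2 - 8.9586*p - 8.9112)*(2.33*p^4 - 1.89*p^3 - 5.64*p^2 + 3.98*p + 1.21) - 0.79*(9.32*p^3 - 5.67*p^2 - 11.28*p + 3.98)*(18.64*p^3 - 11.34*p^2 - 22.56*p + 7.96))/(2.33*p^4 - 1.89*p^3 - 5.64*p^2 + 3.98*p + 1.21)^3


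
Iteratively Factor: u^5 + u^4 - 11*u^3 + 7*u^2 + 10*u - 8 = (u + 4)*(u^4 - 3*u^3 + u^2 + 3*u - 2) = (u - 2)*(u + 4)*(u^3 - u^2 - u + 1) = (u - 2)*(u + 1)*(u + 4)*(u^2 - 2*u + 1) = (u - 2)*(u - 1)*(u + 1)*(u + 4)*(u - 1)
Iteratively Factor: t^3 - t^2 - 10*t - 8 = (t + 2)*(t^2 - 3*t - 4) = (t + 1)*(t + 2)*(t - 4)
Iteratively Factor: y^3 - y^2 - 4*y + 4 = (y - 2)*(y^2 + y - 2) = (y - 2)*(y + 2)*(y - 1)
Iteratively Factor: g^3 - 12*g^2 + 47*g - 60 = (g - 3)*(g^2 - 9*g + 20) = (g - 4)*(g - 3)*(g - 5)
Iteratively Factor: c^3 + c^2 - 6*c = (c - 2)*(c^2 + 3*c) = (c - 2)*(c + 3)*(c)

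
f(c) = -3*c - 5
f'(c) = -3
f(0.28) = -5.84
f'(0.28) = -3.00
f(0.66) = -6.98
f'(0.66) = -3.00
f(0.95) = -7.85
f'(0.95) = -3.00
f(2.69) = -13.07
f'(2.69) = -3.00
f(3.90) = -16.70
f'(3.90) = -3.00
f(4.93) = -19.79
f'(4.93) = -3.00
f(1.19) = -8.57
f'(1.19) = -3.00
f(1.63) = -9.89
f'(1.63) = -3.00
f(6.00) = -23.00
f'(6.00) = -3.00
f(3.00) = -14.00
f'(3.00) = -3.00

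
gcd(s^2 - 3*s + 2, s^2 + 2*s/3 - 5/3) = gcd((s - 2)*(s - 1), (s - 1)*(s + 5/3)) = s - 1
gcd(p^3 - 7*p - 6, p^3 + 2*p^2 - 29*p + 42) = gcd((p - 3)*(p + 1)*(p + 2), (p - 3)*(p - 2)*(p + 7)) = p - 3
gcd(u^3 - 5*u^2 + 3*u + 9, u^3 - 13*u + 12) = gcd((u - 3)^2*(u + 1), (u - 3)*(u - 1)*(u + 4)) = u - 3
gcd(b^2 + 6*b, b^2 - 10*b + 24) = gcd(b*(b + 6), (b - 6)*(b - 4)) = 1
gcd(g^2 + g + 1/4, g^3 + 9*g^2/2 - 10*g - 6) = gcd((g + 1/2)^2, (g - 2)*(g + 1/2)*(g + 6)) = g + 1/2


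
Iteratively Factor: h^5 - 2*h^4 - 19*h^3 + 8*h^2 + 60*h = (h + 3)*(h^4 - 5*h^3 - 4*h^2 + 20*h) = (h - 2)*(h + 3)*(h^3 - 3*h^2 - 10*h) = (h - 2)*(h + 2)*(h + 3)*(h^2 - 5*h) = (h - 5)*(h - 2)*(h + 2)*(h + 3)*(h)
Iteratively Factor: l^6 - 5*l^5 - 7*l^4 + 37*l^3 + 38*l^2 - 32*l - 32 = (l + 1)*(l^5 - 6*l^4 - l^3 + 38*l^2 - 32) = (l + 1)^2*(l^4 - 7*l^3 + 6*l^2 + 32*l - 32) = (l - 4)*(l + 1)^2*(l^3 - 3*l^2 - 6*l + 8) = (l - 4)^2*(l + 1)^2*(l^2 + l - 2) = (l - 4)^2*(l + 1)^2*(l + 2)*(l - 1)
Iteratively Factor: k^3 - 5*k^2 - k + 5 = (k + 1)*(k^2 - 6*k + 5) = (k - 5)*(k + 1)*(k - 1)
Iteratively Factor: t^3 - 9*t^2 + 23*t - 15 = (t - 3)*(t^2 - 6*t + 5) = (t - 3)*(t - 1)*(t - 5)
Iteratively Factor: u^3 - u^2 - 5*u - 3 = (u + 1)*(u^2 - 2*u - 3) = (u - 3)*(u + 1)*(u + 1)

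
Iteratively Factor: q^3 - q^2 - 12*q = (q - 4)*(q^2 + 3*q) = q*(q - 4)*(q + 3)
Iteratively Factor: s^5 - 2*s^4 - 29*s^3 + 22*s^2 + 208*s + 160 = (s + 2)*(s^4 - 4*s^3 - 21*s^2 + 64*s + 80) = (s - 5)*(s + 2)*(s^3 + s^2 - 16*s - 16) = (s - 5)*(s - 4)*(s + 2)*(s^2 + 5*s + 4) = (s - 5)*(s - 4)*(s + 1)*(s + 2)*(s + 4)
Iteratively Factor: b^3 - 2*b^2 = (b)*(b^2 - 2*b) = b*(b - 2)*(b)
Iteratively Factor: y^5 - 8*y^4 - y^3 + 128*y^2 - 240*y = (y)*(y^4 - 8*y^3 - y^2 + 128*y - 240) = y*(y - 3)*(y^3 - 5*y^2 - 16*y + 80) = y*(y - 5)*(y - 3)*(y^2 - 16) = y*(y - 5)*(y - 4)*(y - 3)*(y + 4)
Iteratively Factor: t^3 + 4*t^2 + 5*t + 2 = (t + 1)*(t^2 + 3*t + 2) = (t + 1)*(t + 2)*(t + 1)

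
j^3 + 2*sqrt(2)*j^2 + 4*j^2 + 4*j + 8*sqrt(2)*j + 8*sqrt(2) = (j + 2)^2*(j + 2*sqrt(2))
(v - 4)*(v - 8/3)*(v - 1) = v^3 - 23*v^2/3 + 52*v/3 - 32/3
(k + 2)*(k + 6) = k^2 + 8*k + 12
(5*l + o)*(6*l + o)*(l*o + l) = 30*l^3*o + 30*l^3 + 11*l^2*o^2 + 11*l^2*o + l*o^3 + l*o^2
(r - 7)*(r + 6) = r^2 - r - 42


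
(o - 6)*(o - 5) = o^2 - 11*o + 30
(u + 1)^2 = u^2 + 2*u + 1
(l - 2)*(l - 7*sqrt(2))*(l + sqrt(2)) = l^3 - 6*sqrt(2)*l^2 - 2*l^2 - 14*l + 12*sqrt(2)*l + 28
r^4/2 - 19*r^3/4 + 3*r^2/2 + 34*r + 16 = (r/2 + 1)*(r - 8)*(r - 4)*(r + 1/2)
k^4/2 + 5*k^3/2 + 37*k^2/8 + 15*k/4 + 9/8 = (k/2 + 1/2)*(k + 1)*(k + 3/2)^2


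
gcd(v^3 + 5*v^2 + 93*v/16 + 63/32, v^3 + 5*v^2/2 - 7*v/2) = v + 7/2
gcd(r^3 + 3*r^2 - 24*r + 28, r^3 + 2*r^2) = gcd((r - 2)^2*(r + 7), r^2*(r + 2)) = 1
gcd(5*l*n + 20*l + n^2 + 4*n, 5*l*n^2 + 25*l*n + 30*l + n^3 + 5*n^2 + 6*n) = 5*l + n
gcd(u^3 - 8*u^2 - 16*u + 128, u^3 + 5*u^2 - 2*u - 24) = u + 4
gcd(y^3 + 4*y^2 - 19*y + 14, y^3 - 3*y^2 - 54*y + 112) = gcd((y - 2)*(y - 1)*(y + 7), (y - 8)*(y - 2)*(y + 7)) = y^2 + 5*y - 14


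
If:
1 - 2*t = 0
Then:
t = 1/2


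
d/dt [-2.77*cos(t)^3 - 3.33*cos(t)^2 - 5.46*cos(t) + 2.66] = (8.31*cos(t)^2 + 6.66*cos(t) + 5.46)*sin(t)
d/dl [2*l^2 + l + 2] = 4*l + 1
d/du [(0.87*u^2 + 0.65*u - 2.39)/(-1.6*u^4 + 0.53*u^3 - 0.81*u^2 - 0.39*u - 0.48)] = (2.784*u^5 + 2.6589*u^4 - 15.985*u^3 + 3.9873*u^2 - 4.707*u - 1.2441)/(2.56*u^8 - 1.696*u^7 + 2.8729*u^6 + 0.3894*u^5 + 1.7787*u^4 + 0.123*u^3 + 0.9297*u^2 + 0.3744*u + 0.2304)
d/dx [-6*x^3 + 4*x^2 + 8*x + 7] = -18*x^2 + 8*x + 8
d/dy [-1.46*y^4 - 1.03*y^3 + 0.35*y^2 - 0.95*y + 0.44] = -5.84*y^3 - 3.09*y^2 + 0.7*y - 0.95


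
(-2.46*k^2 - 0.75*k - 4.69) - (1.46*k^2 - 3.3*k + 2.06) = -3.92*k^2 + 2.55*k - 6.75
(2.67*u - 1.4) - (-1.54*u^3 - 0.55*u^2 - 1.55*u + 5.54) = 1.54*u^3 + 0.55*u^2 + 4.22*u - 6.94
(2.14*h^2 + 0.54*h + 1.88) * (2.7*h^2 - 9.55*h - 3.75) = 5.778*h^4 - 18.979*h^3 - 8.106*h^2 - 19.979*h - 7.05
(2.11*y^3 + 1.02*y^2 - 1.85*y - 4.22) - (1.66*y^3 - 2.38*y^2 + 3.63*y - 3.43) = 0.45*y^3 + 3.4*y^2 - 5.48*y - 0.79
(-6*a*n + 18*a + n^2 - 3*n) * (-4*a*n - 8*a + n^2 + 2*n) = 24*a^2*n^2 - 24*a^2*n - 144*a^2 - 10*a*n^3 + 10*a*n^2 + 60*a*n + n^4 - n^3 - 6*n^2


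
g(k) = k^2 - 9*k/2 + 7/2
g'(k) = 2*k - 9/2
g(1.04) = -0.10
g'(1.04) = -2.42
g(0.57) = 1.26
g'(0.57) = -3.36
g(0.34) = 2.09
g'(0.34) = -3.82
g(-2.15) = 17.80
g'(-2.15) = -8.80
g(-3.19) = 28.03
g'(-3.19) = -10.88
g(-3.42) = 30.59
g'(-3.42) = -11.34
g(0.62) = 1.09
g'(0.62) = -3.26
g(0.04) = 3.32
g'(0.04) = -4.42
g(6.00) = 12.50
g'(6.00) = 7.50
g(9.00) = 44.00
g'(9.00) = 13.50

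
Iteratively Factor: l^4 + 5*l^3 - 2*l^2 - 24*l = (l + 4)*(l^3 + l^2 - 6*l) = (l + 3)*(l + 4)*(l^2 - 2*l) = l*(l + 3)*(l + 4)*(l - 2)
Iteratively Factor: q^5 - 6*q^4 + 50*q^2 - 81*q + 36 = (q - 1)*(q^4 - 5*q^3 - 5*q^2 + 45*q - 36) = (q - 3)*(q - 1)*(q^3 - 2*q^2 - 11*q + 12) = (q - 4)*(q - 3)*(q - 1)*(q^2 + 2*q - 3) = (q - 4)*(q - 3)*(q - 1)*(q + 3)*(q - 1)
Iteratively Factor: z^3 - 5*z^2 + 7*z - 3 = (z - 1)*(z^2 - 4*z + 3) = (z - 3)*(z - 1)*(z - 1)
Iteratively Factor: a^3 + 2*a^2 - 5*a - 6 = (a + 3)*(a^2 - a - 2) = (a - 2)*(a + 3)*(a + 1)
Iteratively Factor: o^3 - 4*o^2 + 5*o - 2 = (o - 1)*(o^2 - 3*o + 2) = (o - 2)*(o - 1)*(o - 1)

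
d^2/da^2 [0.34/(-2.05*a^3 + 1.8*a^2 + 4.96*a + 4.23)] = ((4.182*a - 1.224)*(-2.05*a^3 + 1.8*a^2 + 4.96*a + 4.23) + 0.34*(-12.3*a^2 + 7.2*a + 9.92)*(-6.15*a^2 + 3.6*a + 4.96))/(-2.05*a^3 + 1.8*a^2 + 4.96*a + 4.23)^3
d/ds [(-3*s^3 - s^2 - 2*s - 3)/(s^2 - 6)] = (-3*s^4 + 56*s^2 + 18*s + 12)/(s^4 - 12*s^2 + 36)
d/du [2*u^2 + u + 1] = 4*u + 1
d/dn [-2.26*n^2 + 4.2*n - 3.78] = 4.2 - 4.52*n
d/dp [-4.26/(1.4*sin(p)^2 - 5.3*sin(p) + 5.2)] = (11.928*sin(p) - 22.578)*cos(p)/(1.4*sin(p)^2 - 5.3*sin(p) + 5.2)^2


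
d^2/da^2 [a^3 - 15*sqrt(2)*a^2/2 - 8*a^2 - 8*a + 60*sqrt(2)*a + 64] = 6*a - 15*sqrt(2) - 16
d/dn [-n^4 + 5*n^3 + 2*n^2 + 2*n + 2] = -4*n^3 + 15*n^2 + 4*n + 2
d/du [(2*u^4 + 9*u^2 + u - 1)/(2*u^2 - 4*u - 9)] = (8*u^5 - 24*u^4 - 72*u^3 - 38*u^2 - 158*u - 13)/(4*u^4 - 16*u^3 - 20*u^2 + 72*u + 81)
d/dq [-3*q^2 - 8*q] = -6*q - 8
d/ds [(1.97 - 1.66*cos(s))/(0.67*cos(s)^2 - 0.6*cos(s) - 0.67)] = (-1.1122*cos(s)^2 + 2.6398*cos(s) - 2.2942)*sin(s)/(0.4489*sin(s)^4 + 0.804*sin(s)^2*cos(s) - 0.36*sin(s)^2 + 0.36)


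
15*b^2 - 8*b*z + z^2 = (-5*b + z)*(-3*b + z)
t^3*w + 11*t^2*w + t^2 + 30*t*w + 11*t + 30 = (t + 5)*(t + 6)*(t*w + 1)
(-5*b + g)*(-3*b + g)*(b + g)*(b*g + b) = 15*b^4*g + 15*b^4 + 7*b^3*g^2 + 7*b^3*g - 7*b^2*g^3 - 7*b^2*g^2 + b*g^4 + b*g^3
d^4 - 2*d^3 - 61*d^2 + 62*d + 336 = (d - 8)*(d - 3)*(d + 2)*(d + 7)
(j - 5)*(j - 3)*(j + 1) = j^3 - 7*j^2 + 7*j + 15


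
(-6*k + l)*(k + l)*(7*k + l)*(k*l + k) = -42*k^4*l - 42*k^4 - 41*k^3*l^2 - 41*k^3*l + 2*k^2*l^3 + 2*k^2*l^2 + k*l^4 + k*l^3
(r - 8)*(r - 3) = r^2 - 11*r + 24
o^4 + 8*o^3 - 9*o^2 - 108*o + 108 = (o - 3)*(o - 1)*(o + 6)^2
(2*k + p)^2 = 4*k^2 + 4*k*p + p^2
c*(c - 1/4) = c^2 - c/4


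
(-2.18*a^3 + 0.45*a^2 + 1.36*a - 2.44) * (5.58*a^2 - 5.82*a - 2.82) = -12.1644*a^5 + 15.1986*a^4 + 11.1174*a^3 - 22.7994*a^2 + 10.3656*a + 6.8808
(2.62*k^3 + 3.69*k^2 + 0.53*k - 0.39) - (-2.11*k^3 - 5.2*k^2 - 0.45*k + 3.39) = 4.73*k^3 + 8.89*k^2 + 0.98*k - 3.78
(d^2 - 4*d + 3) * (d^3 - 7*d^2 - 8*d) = d^5 - 11*d^4 + 23*d^3 + 11*d^2 - 24*d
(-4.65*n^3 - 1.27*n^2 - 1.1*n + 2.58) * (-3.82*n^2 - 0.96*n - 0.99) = 17.763*n^5 + 9.3154*n^4 + 10.0247*n^3 - 7.5423*n^2 - 1.3878*n - 2.5542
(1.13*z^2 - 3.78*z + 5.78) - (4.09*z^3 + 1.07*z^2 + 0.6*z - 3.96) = -4.09*z^3 + 0.0599999999999998*z^2 - 4.38*z + 9.74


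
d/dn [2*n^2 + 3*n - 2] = 4*n + 3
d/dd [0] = 0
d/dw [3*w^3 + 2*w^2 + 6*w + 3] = 9*w^2 + 4*w + 6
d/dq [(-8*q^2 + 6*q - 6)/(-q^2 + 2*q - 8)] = 2*(-5*q^2 + 58*q - 18)/(q^4 - 4*q^3 + 20*q^2 - 32*q + 64)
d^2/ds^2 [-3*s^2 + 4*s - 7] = -6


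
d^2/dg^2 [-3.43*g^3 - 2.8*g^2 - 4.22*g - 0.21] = -20.58*g - 5.6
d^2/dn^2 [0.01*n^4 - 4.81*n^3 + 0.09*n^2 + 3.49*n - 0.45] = 0.12*n^2 - 28.86*n + 0.18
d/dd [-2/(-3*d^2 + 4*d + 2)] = 4*(2 - 3*d)/(-3*d^2 + 4*d + 2)^2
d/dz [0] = 0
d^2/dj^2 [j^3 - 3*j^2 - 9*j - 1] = 6*j - 6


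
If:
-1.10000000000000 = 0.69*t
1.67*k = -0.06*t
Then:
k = 0.06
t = -1.59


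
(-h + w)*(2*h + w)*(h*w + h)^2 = -2*h^4*w^2 - 4*h^4*w - 2*h^4 + h^3*w^3 + 2*h^3*w^2 + h^3*w + h^2*w^4 + 2*h^2*w^3 + h^2*w^2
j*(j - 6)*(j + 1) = j^3 - 5*j^2 - 6*j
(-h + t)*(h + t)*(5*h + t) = -5*h^3 - h^2*t + 5*h*t^2 + t^3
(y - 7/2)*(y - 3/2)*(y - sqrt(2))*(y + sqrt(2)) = y^4 - 5*y^3 + 13*y^2/4 + 10*y - 21/2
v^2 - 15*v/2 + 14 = (v - 4)*(v - 7/2)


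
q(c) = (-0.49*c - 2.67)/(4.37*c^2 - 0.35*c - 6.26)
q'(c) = (0.35 - 8.74*c)*(-0.49*c - 2.67)/(4.37*c^2 - 0.35*c - 6.26)^2 - 0.49/(4.37*c^2 - 0.35*c - 6.26) = (2.1413*c^2 + 23.3358*c + 2.1329)/(19.0969*c^4 - 3.059*c^3 - 54.5899*c^2 + 4.382*c + 39.1876)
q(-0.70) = 0.60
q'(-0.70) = -0.88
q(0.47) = 0.53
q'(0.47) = 0.46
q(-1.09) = 3.11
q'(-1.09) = -44.05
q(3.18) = -0.11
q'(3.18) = 0.07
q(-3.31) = -0.02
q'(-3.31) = -0.03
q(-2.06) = -0.13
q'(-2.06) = -0.22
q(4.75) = -0.06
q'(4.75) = 0.02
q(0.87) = 0.95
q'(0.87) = 2.27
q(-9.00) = 0.00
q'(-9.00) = -0.00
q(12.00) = -0.01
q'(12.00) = 0.00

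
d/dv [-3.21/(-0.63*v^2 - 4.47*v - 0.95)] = (-4.0446*v - 14.3487)/(0.63*v^2 + 4.47*v + 0.95)^2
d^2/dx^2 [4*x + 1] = 0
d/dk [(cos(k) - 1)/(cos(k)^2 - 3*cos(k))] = (sin(k) + 3*sin(k)/cos(k)^2 - 2*tan(k))/(cos(k) - 3)^2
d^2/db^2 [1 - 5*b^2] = -10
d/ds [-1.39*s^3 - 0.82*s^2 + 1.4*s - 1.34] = -4.17*s^2 - 1.64*s + 1.4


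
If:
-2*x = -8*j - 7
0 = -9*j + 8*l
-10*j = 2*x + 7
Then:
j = -7/9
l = -7/8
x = 7/18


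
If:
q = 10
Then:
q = 10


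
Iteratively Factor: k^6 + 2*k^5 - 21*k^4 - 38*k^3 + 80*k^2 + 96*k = (k)*(k^5 + 2*k^4 - 21*k^3 - 38*k^2 + 80*k + 96) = k*(k + 1)*(k^4 + k^3 - 22*k^2 - 16*k + 96) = k*(k - 4)*(k + 1)*(k^3 + 5*k^2 - 2*k - 24) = k*(k - 4)*(k - 2)*(k + 1)*(k^2 + 7*k + 12) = k*(k - 4)*(k - 2)*(k + 1)*(k + 4)*(k + 3)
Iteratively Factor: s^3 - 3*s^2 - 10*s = (s + 2)*(s^2 - 5*s) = (s - 5)*(s + 2)*(s)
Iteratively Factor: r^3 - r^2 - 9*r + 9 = (r + 3)*(r^2 - 4*r + 3) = (r - 3)*(r + 3)*(r - 1)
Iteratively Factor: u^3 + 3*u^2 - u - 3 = (u + 1)*(u^2 + 2*u - 3) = (u - 1)*(u + 1)*(u + 3)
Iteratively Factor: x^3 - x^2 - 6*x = (x + 2)*(x^2 - 3*x) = (x - 3)*(x + 2)*(x)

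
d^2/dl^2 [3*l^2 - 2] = 6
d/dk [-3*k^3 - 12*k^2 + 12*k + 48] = -9*k^2 - 24*k + 12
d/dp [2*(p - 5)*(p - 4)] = 4*p - 18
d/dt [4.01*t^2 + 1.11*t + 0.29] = 8.02*t + 1.11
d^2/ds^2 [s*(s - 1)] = 2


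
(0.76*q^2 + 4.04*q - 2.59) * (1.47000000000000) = 1.1172*q^2 + 5.9388*q - 3.8073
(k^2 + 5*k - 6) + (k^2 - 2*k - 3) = 2*k^2 + 3*k - 9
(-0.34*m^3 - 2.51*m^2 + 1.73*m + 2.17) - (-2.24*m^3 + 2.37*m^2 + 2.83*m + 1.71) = 1.9*m^3 - 4.88*m^2 - 1.1*m + 0.46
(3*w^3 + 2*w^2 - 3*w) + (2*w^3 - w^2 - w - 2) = 5*w^3 + w^2 - 4*w - 2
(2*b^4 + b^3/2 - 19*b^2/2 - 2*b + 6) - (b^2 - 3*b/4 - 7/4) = 2*b^4 + b^3/2 - 21*b^2/2 - 5*b/4 + 31/4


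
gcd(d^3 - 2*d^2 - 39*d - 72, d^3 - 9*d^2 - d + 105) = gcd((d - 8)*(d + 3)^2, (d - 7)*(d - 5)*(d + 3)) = d + 3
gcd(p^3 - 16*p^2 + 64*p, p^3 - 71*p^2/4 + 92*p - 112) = p^2 - 16*p + 64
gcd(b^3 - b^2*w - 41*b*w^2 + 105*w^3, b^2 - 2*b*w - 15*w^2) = -b + 5*w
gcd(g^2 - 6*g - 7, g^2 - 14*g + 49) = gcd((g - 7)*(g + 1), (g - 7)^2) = g - 7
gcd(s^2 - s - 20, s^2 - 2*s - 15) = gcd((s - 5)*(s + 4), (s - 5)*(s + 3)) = s - 5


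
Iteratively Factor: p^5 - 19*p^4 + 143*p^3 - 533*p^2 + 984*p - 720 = (p - 4)*(p^4 - 15*p^3 + 83*p^2 - 201*p + 180) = (p - 5)*(p - 4)*(p^3 - 10*p^2 + 33*p - 36) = (p - 5)*(p - 4)*(p - 3)*(p^2 - 7*p + 12) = (p - 5)*(p - 4)^2*(p - 3)*(p - 3)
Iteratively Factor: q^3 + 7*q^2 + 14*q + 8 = (q + 2)*(q^2 + 5*q + 4) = (q + 2)*(q + 4)*(q + 1)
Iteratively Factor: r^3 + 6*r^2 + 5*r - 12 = (r + 4)*(r^2 + 2*r - 3) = (r + 3)*(r + 4)*(r - 1)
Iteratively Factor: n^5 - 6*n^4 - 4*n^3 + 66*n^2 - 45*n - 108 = (n - 3)*(n^4 - 3*n^3 - 13*n^2 + 27*n + 36) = (n - 3)^2*(n^3 - 13*n - 12) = (n - 4)*(n - 3)^2*(n^2 + 4*n + 3) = (n - 4)*(n - 3)^2*(n + 3)*(n + 1)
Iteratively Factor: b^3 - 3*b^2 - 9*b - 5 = (b - 5)*(b^2 + 2*b + 1) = (b - 5)*(b + 1)*(b + 1)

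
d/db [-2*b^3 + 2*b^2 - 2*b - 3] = -6*b^2 + 4*b - 2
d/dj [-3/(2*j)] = 3/(2*j^2)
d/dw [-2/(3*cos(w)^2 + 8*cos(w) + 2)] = -4*(3*cos(w) + 4)*sin(w)/(3*cos(w)^2 + 8*cos(w) + 2)^2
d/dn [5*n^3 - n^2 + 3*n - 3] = 15*n^2 - 2*n + 3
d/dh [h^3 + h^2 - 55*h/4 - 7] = 3*h^2 + 2*h - 55/4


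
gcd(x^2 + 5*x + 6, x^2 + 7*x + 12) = x + 3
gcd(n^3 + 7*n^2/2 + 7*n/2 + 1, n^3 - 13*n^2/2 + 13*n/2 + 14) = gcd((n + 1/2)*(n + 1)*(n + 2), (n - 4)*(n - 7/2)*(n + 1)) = n + 1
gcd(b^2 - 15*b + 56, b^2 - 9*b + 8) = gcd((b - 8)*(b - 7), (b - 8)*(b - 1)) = b - 8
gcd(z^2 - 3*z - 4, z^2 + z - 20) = z - 4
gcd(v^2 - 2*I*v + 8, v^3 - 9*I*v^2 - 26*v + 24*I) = v - 4*I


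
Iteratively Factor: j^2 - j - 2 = (j + 1)*(j - 2)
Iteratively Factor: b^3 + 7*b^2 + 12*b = (b + 4)*(b^2 + 3*b) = (b + 3)*(b + 4)*(b)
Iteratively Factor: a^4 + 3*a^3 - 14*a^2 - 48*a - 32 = (a + 2)*(a^3 + a^2 - 16*a - 16) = (a + 2)*(a + 4)*(a^2 - 3*a - 4) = (a - 4)*(a + 2)*(a + 4)*(a + 1)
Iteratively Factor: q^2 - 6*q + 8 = (q - 2)*(q - 4)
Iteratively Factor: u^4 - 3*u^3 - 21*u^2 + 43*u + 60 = (u - 5)*(u^3 + 2*u^2 - 11*u - 12) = (u - 5)*(u - 3)*(u^2 + 5*u + 4) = (u - 5)*(u - 3)*(u + 4)*(u + 1)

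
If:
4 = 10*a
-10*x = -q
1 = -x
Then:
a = 2/5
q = -10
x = -1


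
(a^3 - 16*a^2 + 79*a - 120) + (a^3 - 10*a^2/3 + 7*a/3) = 2*a^3 - 58*a^2/3 + 244*a/3 - 120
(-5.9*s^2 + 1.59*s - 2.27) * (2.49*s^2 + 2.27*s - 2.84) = -14.691*s^4 - 9.4339*s^3 + 14.713*s^2 - 9.6685*s + 6.4468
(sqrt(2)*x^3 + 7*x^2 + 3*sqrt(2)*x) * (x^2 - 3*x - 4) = sqrt(2)*x^5 - 3*sqrt(2)*x^4 + 7*x^4 - 21*x^3 - sqrt(2)*x^3 - 28*x^2 - 9*sqrt(2)*x^2 - 12*sqrt(2)*x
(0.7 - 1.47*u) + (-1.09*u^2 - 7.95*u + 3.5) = -1.09*u^2 - 9.42*u + 4.2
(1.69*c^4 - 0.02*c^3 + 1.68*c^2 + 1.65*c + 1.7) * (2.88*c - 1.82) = 4.8672*c^5 - 3.1334*c^4 + 4.8748*c^3 + 1.6944*c^2 + 1.893*c - 3.094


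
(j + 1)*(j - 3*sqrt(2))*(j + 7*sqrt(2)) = j^3 + j^2 + 4*sqrt(2)*j^2 - 42*j + 4*sqrt(2)*j - 42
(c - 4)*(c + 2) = c^2 - 2*c - 8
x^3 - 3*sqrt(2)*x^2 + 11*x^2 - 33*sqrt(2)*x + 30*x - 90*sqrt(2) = (x + 5)*(x + 6)*(x - 3*sqrt(2))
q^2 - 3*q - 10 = (q - 5)*(q + 2)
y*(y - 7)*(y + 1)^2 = y^4 - 5*y^3 - 13*y^2 - 7*y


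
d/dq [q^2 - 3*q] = 2*q - 3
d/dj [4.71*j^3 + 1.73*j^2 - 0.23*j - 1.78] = 14.13*j^2 + 3.46*j - 0.23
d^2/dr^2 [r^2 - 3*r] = 2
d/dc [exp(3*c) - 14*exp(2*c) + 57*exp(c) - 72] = (3*exp(2*c) - 28*exp(c) + 57)*exp(c)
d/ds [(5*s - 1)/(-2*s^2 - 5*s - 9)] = 2*(5*s^2 - 2*s - 25)/(4*s^4 + 20*s^3 + 61*s^2 + 90*s + 81)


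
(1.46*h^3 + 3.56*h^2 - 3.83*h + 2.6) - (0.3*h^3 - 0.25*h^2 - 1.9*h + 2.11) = 1.16*h^3 + 3.81*h^2 - 1.93*h + 0.49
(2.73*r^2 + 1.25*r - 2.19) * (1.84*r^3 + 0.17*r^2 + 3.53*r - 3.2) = 5.0232*r^5 + 2.7641*r^4 + 5.8198*r^3 - 4.6958*r^2 - 11.7307*r + 7.008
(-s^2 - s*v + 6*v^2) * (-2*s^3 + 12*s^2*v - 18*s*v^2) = 2*s^5 - 10*s^4*v - 6*s^3*v^2 + 90*s^2*v^3 - 108*s*v^4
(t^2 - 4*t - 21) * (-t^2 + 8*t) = -t^4 + 12*t^3 - 11*t^2 - 168*t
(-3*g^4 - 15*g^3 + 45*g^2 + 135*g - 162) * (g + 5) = -3*g^5 - 30*g^4 - 30*g^3 + 360*g^2 + 513*g - 810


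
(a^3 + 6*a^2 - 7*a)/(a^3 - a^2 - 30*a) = (-a^2 - 6*a + 7)/(-a^2 + a + 30)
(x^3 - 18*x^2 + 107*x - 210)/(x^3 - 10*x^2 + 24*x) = (x^2 - 12*x + 35)/(x*(x - 4))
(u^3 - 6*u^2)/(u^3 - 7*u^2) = (u - 6)/(u - 7)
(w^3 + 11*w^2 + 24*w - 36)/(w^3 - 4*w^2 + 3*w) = (w^2 + 12*w + 36)/(w*(w - 3))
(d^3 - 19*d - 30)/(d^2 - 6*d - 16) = (d^2 - 2*d - 15)/(d - 8)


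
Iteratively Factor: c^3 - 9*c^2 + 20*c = (c - 4)*(c^2 - 5*c) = (c - 5)*(c - 4)*(c)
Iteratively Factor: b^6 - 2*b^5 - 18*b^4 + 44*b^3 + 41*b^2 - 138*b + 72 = (b - 3)*(b^5 + b^4 - 15*b^3 - b^2 + 38*b - 24) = (b - 3)*(b - 1)*(b^4 + 2*b^3 - 13*b^2 - 14*b + 24) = (b - 3)^2*(b - 1)*(b^3 + 5*b^2 + 2*b - 8) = (b - 3)^2*(b - 1)^2*(b^2 + 6*b + 8) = (b - 3)^2*(b - 1)^2*(b + 4)*(b + 2)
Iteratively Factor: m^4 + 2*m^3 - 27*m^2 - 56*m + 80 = (m - 5)*(m^3 + 7*m^2 + 8*m - 16) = (m - 5)*(m + 4)*(m^2 + 3*m - 4) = (m - 5)*(m + 4)^2*(m - 1)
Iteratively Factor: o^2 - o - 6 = (o + 2)*(o - 3)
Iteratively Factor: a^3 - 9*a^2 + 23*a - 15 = (a - 3)*(a^2 - 6*a + 5) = (a - 5)*(a - 3)*(a - 1)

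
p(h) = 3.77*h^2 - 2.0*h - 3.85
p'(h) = 7.54*h - 2.0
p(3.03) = 24.70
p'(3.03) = 20.85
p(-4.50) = 81.49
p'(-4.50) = -35.93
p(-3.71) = 55.46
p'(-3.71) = -29.97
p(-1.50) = 7.63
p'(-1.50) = -13.31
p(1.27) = -0.31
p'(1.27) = 7.58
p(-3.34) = 44.89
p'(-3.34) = -27.18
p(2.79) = 19.92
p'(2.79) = 19.04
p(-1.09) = 2.81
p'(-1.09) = -10.22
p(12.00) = 515.03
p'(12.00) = 88.48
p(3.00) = 24.08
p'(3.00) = 20.62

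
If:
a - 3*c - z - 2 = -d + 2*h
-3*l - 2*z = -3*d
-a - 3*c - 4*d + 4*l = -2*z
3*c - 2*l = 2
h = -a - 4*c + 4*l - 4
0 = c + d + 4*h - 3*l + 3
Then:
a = -138/19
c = -59/19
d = 415/38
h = -132/19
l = -215/38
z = 945/38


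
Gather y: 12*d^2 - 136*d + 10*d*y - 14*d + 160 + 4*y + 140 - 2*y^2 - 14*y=12*d^2 - 150*d - 2*y^2 + y*(10*d - 10) + 300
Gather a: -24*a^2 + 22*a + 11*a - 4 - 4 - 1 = -24*a^2 + 33*a - 9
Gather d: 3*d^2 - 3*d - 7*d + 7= 3*d^2 - 10*d + 7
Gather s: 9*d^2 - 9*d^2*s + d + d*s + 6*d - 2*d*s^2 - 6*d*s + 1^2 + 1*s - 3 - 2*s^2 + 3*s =9*d^2 + 7*d + s^2*(-2*d - 2) + s*(-9*d^2 - 5*d + 4) - 2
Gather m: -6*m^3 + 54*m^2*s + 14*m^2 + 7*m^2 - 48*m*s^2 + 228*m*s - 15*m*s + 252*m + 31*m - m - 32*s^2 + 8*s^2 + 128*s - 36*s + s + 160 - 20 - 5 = -6*m^3 + m^2*(54*s + 21) + m*(-48*s^2 + 213*s + 282) - 24*s^2 + 93*s + 135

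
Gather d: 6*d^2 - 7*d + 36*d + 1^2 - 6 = 6*d^2 + 29*d - 5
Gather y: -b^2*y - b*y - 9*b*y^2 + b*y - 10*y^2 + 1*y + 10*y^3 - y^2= 10*y^3 + y^2*(-9*b - 11) + y*(1 - b^2)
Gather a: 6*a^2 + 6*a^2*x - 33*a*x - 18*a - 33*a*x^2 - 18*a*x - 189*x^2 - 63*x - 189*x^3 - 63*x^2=a^2*(6*x + 6) + a*(-33*x^2 - 51*x - 18) - 189*x^3 - 252*x^2 - 63*x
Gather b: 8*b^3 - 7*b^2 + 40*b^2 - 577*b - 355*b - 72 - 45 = 8*b^3 + 33*b^2 - 932*b - 117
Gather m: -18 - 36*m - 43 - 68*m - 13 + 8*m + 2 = -96*m - 72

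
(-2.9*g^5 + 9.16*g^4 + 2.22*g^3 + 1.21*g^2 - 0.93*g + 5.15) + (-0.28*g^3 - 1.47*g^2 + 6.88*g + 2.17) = -2.9*g^5 + 9.16*g^4 + 1.94*g^3 - 0.26*g^2 + 5.95*g + 7.32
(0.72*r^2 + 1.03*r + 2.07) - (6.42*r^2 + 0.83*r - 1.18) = -5.7*r^2 + 0.2*r + 3.25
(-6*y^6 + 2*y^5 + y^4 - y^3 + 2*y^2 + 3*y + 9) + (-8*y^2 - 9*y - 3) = -6*y^6 + 2*y^5 + y^4 - y^3 - 6*y^2 - 6*y + 6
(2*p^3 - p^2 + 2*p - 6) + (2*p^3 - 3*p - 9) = 4*p^3 - p^2 - p - 15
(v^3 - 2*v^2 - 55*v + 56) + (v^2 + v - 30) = v^3 - v^2 - 54*v + 26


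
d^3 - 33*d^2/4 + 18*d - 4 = (d - 4)^2*(d - 1/4)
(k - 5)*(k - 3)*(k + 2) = k^3 - 6*k^2 - k + 30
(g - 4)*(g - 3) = g^2 - 7*g + 12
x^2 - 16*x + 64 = (x - 8)^2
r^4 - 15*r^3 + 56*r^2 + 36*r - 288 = (r - 8)*(r - 6)*(r - 3)*(r + 2)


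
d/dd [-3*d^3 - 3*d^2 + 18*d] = -9*d^2 - 6*d + 18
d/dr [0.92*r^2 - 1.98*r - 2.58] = 1.84*r - 1.98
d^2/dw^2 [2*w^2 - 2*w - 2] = 4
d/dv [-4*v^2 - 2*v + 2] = -8*v - 2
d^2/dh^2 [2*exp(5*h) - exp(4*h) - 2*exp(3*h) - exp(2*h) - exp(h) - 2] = (50*exp(4*h) - 16*exp(3*h) - 18*exp(2*h) - 4*exp(h) - 1)*exp(h)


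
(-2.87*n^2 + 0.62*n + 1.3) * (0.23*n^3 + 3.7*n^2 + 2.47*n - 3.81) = -0.6601*n^5 - 10.4764*n^4 - 4.4959*n^3 + 17.2761*n^2 + 0.8488*n - 4.953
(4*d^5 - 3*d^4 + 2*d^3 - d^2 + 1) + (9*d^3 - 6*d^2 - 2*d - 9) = 4*d^5 - 3*d^4 + 11*d^3 - 7*d^2 - 2*d - 8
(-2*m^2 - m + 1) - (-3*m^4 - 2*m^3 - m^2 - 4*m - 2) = 3*m^4 + 2*m^3 - m^2 + 3*m + 3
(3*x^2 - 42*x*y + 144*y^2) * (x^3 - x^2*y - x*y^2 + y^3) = 3*x^5 - 45*x^4*y + 183*x^3*y^2 - 99*x^2*y^3 - 186*x*y^4 + 144*y^5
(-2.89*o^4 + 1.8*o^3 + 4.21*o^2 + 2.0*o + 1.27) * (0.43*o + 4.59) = -1.2427*o^5 - 12.4911*o^4 + 10.0723*o^3 + 20.1839*o^2 + 9.7261*o + 5.8293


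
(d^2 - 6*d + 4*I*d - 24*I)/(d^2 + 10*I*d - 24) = (d - 6)/(d + 6*I)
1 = 1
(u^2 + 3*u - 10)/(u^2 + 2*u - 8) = (u + 5)/(u + 4)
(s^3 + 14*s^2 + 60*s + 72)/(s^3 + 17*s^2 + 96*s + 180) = (s + 2)/(s + 5)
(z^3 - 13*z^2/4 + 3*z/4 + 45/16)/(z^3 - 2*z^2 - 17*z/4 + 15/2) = (z + 3/4)/(z + 2)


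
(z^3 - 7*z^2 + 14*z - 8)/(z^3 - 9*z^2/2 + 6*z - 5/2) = 2*(z^2 - 6*z + 8)/(2*z^2 - 7*z + 5)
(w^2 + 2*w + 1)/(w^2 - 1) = (w + 1)/(w - 1)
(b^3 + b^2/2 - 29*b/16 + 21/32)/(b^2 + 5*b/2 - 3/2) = (b^2 + b - 21/16)/(b + 3)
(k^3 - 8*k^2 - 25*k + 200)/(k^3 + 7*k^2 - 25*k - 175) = (k - 8)/(k + 7)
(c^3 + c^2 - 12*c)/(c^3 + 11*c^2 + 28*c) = (c - 3)/(c + 7)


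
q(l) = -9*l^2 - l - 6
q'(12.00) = -217.00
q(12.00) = -1314.00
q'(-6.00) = 107.00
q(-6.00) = -324.00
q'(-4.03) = 71.54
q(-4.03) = -148.14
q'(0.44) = -8.92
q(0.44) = -8.18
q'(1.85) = -34.30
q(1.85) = -38.65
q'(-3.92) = 69.56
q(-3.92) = -140.38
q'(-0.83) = 13.94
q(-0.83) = -11.37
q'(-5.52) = 98.36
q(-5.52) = -274.71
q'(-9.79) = 175.22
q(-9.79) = -858.81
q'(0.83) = -15.94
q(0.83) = -13.03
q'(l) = -18*l - 1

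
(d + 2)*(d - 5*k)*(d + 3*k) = d^3 - 2*d^2*k + 2*d^2 - 15*d*k^2 - 4*d*k - 30*k^2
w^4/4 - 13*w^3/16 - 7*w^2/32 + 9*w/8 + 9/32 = (w/4 + 1/4)*(w - 3)*(w - 3/2)*(w + 1/4)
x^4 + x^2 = x^2*(x - I)*(x + I)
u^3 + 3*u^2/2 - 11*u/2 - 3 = (u - 2)*(u + 1/2)*(u + 3)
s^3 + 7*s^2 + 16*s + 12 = (s + 2)^2*(s + 3)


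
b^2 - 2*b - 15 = (b - 5)*(b + 3)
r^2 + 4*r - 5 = (r - 1)*(r + 5)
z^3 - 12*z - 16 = (z - 4)*(z + 2)^2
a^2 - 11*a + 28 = (a - 7)*(a - 4)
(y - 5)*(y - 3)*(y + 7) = y^3 - y^2 - 41*y + 105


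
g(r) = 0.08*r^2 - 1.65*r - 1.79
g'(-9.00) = -3.09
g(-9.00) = 19.54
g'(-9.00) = -3.09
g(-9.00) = 19.54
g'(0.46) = -1.58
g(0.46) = -2.53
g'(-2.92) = -2.12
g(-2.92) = 3.71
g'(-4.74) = -2.41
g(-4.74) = 7.83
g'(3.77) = -1.05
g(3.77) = -6.87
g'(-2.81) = -2.10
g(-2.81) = 3.48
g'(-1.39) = -1.87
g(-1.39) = 0.66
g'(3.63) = -1.07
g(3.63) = -6.73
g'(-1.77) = -1.93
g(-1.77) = 1.38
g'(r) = 0.16*r - 1.65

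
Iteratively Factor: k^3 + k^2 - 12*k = (k + 4)*(k^2 - 3*k) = k*(k + 4)*(k - 3)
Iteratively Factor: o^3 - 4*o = (o + 2)*(o^2 - 2*o) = (o - 2)*(o + 2)*(o)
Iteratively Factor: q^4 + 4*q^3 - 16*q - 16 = (q + 2)*(q^3 + 2*q^2 - 4*q - 8) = (q + 2)^2*(q^2 - 4) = (q + 2)^3*(q - 2)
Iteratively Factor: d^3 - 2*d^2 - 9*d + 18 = (d + 3)*(d^2 - 5*d + 6) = (d - 3)*(d + 3)*(d - 2)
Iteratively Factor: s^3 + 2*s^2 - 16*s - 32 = (s - 4)*(s^2 + 6*s + 8) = (s - 4)*(s + 4)*(s + 2)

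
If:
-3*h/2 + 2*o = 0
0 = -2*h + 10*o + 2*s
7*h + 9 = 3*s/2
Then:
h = -72/89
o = -54/89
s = 198/89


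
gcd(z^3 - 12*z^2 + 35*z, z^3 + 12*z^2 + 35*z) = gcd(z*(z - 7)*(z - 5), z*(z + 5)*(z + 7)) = z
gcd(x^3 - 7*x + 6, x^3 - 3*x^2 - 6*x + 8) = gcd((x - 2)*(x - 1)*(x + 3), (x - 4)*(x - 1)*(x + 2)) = x - 1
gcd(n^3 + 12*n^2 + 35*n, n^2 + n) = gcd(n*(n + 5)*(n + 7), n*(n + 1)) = n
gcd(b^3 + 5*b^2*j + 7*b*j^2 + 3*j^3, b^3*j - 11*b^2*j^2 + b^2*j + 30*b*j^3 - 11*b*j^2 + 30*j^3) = 1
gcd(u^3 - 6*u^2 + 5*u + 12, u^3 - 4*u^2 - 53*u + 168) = u - 3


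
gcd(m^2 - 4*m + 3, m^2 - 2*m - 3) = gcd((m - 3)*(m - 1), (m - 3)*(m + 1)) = m - 3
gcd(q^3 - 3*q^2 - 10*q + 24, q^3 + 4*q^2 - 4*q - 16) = q - 2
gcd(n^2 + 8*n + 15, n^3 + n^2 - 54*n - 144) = n + 3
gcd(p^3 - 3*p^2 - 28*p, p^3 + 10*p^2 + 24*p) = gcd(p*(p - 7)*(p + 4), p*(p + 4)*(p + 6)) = p^2 + 4*p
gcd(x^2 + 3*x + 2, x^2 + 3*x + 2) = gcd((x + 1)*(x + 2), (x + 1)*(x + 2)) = x^2 + 3*x + 2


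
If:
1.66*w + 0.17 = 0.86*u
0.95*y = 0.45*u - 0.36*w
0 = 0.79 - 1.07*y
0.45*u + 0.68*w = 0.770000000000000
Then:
No Solution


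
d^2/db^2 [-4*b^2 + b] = -8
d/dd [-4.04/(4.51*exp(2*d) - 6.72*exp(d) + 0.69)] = (36.4408*exp(d) - 27.1488)*exp(d)/(4.51*exp(2*d) - 6.72*exp(d) + 0.69)^2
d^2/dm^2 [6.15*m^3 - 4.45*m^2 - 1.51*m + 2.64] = 36.9*m - 8.9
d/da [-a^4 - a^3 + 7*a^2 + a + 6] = -4*a^3 - 3*a^2 + 14*a + 1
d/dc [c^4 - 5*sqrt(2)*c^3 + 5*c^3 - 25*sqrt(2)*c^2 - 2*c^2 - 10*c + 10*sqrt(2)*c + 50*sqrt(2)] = 4*c^3 - 15*sqrt(2)*c^2 + 15*c^2 - 50*sqrt(2)*c - 4*c - 10 + 10*sqrt(2)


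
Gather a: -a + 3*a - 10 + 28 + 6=2*a + 24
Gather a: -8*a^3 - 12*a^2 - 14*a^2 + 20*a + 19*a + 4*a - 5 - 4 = -8*a^3 - 26*a^2 + 43*a - 9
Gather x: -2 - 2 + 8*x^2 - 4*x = 8*x^2 - 4*x - 4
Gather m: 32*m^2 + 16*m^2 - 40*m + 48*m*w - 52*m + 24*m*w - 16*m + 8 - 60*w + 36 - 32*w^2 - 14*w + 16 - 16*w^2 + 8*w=48*m^2 + m*(72*w - 108) - 48*w^2 - 66*w + 60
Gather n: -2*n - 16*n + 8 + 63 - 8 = 63 - 18*n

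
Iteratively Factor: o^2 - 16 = (o + 4)*(o - 4)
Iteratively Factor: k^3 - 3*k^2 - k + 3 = (k - 3)*(k^2 - 1) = (k - 3)*(k + 1)*(k - 1)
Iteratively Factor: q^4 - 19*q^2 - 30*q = (q + 3)*(q^3 - 3*q^2 - 10*q) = (q + 2)*(q + 3)*(q^2 - 5*q) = q*(q + 2)*(q + 3)*(q - 5)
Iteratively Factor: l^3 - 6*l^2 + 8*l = (l - 4)*(l^2 - 2*l) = (l - 4)*(l - 2)*(l)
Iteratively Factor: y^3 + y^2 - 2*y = (y)*(y^2 + y - 2) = y*(y - 1)*(y + 2)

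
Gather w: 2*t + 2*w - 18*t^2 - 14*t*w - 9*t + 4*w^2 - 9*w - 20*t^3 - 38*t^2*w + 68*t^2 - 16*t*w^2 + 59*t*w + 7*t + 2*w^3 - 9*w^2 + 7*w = -20*t^3 + 50*t^2 + 2*w^3 + w^2*(-16*t - 5) + w*(-38*t^2 + 45*t)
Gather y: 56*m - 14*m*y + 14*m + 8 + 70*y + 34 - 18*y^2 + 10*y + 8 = 70*m - 18*y^2 + y*(80 - 14*m) + 50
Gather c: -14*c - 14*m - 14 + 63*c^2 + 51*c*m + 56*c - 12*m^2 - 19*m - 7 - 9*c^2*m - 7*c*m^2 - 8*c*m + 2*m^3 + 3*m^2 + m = c^2*(63 - 9*m) + c*(-7*m^2 + 43*m + 42) + 2*m^3 - 9*m^2 - 32*m - 21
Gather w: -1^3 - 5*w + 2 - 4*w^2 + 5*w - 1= -4*w^2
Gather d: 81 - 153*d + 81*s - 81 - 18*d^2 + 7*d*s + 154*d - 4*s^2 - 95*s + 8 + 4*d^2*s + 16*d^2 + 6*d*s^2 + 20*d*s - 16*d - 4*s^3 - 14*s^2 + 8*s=d^2*(4*s - 2) + d*(6*s^2 + 27*s - 15) - 4*s^3 - 18*s^2 - 6*s + 8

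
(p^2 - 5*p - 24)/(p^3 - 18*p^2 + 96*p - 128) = (p + 3)/(p^2 - 10*p + 16)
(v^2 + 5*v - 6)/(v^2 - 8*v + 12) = (v^2 + 5*v - 6)/(v^2 - 8*v + 12)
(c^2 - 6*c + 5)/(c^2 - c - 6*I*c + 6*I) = (c - 5)/(c - 6*I)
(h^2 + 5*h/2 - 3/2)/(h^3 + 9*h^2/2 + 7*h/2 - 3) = 1/(h + 2)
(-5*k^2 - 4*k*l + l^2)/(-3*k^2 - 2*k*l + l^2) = (5*k - l)/(3*k - l)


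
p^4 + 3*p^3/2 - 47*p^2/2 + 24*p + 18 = (p - 3)*(p - 2)*(p + 1/2)*(p + 6)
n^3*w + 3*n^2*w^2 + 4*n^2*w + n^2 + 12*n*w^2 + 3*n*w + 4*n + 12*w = (n + 4)*(n + 3*w)*(n*w + 1)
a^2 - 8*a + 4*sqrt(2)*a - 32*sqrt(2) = (a - 8)*(a + 4*sqrt(2))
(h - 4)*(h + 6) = h^2 + 2*h - 24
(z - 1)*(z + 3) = z^2 + 2*z - 3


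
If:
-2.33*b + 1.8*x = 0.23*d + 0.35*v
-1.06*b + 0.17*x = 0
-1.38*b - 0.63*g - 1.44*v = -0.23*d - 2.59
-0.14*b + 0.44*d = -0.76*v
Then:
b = 0.160377358490566*x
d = 51.7377539912917*x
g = 86.9345540465823*x + 4.11111111111111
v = -29.9238933236575*x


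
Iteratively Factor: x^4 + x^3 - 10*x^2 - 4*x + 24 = (x + 2)*(x^3 - x^2 - 8*x + 12) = (x + 2)*(x + 3)*(x^2 - 4*x + 4) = (x - 2)*(x + 2)*(x + 3)*(x - 2)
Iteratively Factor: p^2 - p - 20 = (p + 4)*(p - 5)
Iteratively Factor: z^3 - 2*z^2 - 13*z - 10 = (z + 2)*(z^2 - 4*z - 5) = (z - 5)*(z + 2)*(z + 1)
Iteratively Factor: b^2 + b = (b + 1)*(b)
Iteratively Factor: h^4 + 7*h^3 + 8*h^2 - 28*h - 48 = (h + 3)*(h^3 + 4*h^2 - 4*h - 16) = (h - 2)*(h + 3)*(h^2 + 6*h + 8) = (h - 2)*(h + 2)*(h + 3)*(h + 4)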